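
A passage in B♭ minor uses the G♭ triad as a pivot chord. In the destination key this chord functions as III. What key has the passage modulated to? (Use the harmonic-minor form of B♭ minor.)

E♭ minor

The numeral III denotes a major triad on scale degree 3. With G♭ on degree 3, the tonic of the new key is E♭.
Degree 3 carries a major triad in natural-minor keys, so the destination is E♭ minor.
Check: the diatonic triads of E♭ minor (natural minor) are E♭m (i), Fdim (ii°), G♭ (III), A♭m (iv), B♭m (v), C♭ (VI), D♭ (VII) — G♭ is indeed III.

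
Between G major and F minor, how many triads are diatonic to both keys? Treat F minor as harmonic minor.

1

Diatonic triads of G major: G (I), Am (ii), Bm (iii), C (IV), D (V), Em (vi), F#dim (vii°).
Diatonic triads of F minor (harmonic minor): Fm (i), Gdim (ii°), Abaug (III+), Bbm (iv), C (V), Db (VI), Edim (vii°).
Matching root and quality in both lists: C.
That gives 1 common triad.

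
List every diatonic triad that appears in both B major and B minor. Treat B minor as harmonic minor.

Triads in B major: B (I), C#m (ii), D#m (iii), E (IV), F# (V), G#m (vi), A#dim (vii°).
Triads in B minor (harmonic minor): Bm (i), C#dim (ii°), Daug (III+), Em (iv), F# (V), G (VI), A#dim (vii°).
Shared triads with their functions: F# (V in B major, V in B minor); A#dim (vii° in B major, vii° in B minor).

F#, A#dim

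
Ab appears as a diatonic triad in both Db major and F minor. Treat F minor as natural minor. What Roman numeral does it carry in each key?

The scale of Db major is Db Eb F Gb Ab Bb C; Ab is degree 5, and the triad built there (Ab-C-Eb) is major, so it is V.
The scale of F minor (natural minor) is F G Ab Bb C Db Eb; Ab is degree 3, and the triad built there (Ab-C-Eb) is major, so it is III.

V in Db major; III in F minor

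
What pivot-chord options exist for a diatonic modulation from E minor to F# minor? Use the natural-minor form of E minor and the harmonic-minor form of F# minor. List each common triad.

Bm, D

Triads in E minor (natural minor): Em (i), F#dim (ii°), G (III), Am (iv), Bm (v), C (VI), D (VII).
Triads in F# minor (harmonic minor): F#m (i), G#dim (ii°), Aaug (III+), Bm (iv), C# (V), D (VI), E#dim (vii°).
Shared triads with their functions: Bm (v in E minor, iv in F# minor); D (VII in E minor, VI in F# minor).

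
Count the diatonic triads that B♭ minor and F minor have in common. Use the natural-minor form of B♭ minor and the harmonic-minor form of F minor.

Diatonic triads of B♭ minor (natural minor): B♭ minor (i), C diminished (ii°), D♭ major (III), E♭ minor (iv), F minor (v), G♭ major (VI), A♭ major (VII).
Diatonic triads of F minor (harmonic minor): F minor (i), G diminished (ii°), A♭ augmented (III+), B♭ minor (iv), C major (V), D♭ major (VI), E diminished (vii°).
Matching root and quality in both lists: B♭ minor, D♭ major, F minor.
That gives 3 common triads.

3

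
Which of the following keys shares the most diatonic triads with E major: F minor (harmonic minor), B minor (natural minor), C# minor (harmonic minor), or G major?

C# minor

Triads of E major: E (I), F#m (ii), G#m (iii), A (IV), B (V), C#m (vi), D#dim (vii°).
F minor (harmonic minor) shares 0: none.
B minor (natural minor) shares 2: F#m, A.
C# minor (harmonic minor) shares 4: F#m, A, C#m, D#dim.
G major shares 0: none.
The most common triads (4) are shared with C# minor.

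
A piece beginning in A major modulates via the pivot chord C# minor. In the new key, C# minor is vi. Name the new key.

The numeral vi denotes a minor triad on scale degree 6. With C# on degree 6, the tonic of the new key is E.
Degree 6 carries a minor triad in major keys, so the destination is E major.
Check: the diatonic triads of E major are E (I), F#m (ii), G#m (iii), A (IV), B (V), C#m (vi), D#dim (vii°) — C# minor is indeed vi.

E major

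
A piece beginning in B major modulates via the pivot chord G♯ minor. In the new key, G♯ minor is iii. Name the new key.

E major

The numeral iii denotes a minor triad on scale degree 3. With G♯ on degree 3, the tonic of the new key is E.
Degree 3 carries a minor triad in major keys, so the destination is E major.
Check: the diatonic triads of E major are E (I), F♯m (ii), G♯m (iii), A (IV), B (V), C♯m (vi), D♯dim (vii°) — G♯ minor is indeed iii.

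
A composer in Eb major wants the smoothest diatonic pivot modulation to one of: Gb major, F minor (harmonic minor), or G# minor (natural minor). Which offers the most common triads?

F minor

Triads of Eb major: Eb major (I), F minor (ii), G minor (iii), Ab major (IV), Bb major (V), C minor (vi), D diminished (vii°).
Gb major shares 0: none.
F minor (harmonic minor) shares 1: Fm.
G# minor (natural minor) shares 0: none.
The most common triads (1) are shared with F minor.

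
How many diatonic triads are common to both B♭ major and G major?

0

Diatonic triads of B♭ major: B♭ (I), Cm (ii), Dm (iii), E♭ (IV), F (V), Gm (vi), Adim (vii°).
Diatonic triads of G major: G (I), Am (ii), Bm (iii), C (IV), D (V), Em (vi), F♯dim (vii°).
No triad has the same root and quality in both keys.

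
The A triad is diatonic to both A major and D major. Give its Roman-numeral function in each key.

The scale of A major is A B C# D E F# G#; A is degree 1, and the triad built there (A-C#-E) is major, so it is I.
The scale of D major is D E F# G A B C#; A is degree 5, and the triad built there (A-C#-E) is major, so it is V.

I in A major; V in D major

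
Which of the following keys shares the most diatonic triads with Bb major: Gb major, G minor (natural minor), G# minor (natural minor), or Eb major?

Triads of Bb major: Bb major (I), C minor (ii), D minor (iii), Eb major (IV), F major (V), G minor (vi), A diminished (vii°).
Gb major shares 0: none.
G minor (natural minor) shares 7: Bb, Cm, Dm, Eb, F, Gm, Adim.
G# minor (natural minor) shares 0: none.
Eb major shares 4: Bb, Cm, Eb, Gm.
The most common triads (7) are shared with G minor.

G minor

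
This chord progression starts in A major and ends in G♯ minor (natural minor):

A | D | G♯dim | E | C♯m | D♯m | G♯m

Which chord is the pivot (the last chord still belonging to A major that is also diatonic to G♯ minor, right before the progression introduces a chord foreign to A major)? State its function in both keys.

Chords diatonic to A major: A, Bm, C♯m, D, E, F♯m, G♯dim.
Reading the progression, the first chord not in that set is D♯m, so the modulation leaves A major there.
The chord immediately before D♯m is C♯m, which is diatonic to both keys: iii in A major and iv in G♯ minor.

C♯m — iii in A major, iv in G♯ minor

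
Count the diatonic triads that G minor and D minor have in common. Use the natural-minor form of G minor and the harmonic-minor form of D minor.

Diatonic triads of G minor (natural minor): Gm (i), Adim (ii°), Bb (III), Cm (iv), Dm (v), Eb (VI), F (VII).
Diatonic triads of D minor (harmonic minor): Dm (i), Edim (ii°), Faug (III+), Gm (iv), A (V), Bb (VI), C#dim (vii°).
Matching root and quality in both lists: Gm, Bb, Dm.
That gives 3 common triads.

3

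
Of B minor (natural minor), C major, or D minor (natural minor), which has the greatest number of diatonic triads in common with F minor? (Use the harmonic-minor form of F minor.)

Triads of F minor (harmonic minor): Fm (i), Gdim (ii°), Abaug (III+), Bbm (iv), C (V), Db (VI), Edim (vii°).
B minor (natural minor) shares 0: none.
C major shares 1: C.
D minor (natural minor) shares 2: C, Edim.
The most common triads (2) are shared with D minor.

D minor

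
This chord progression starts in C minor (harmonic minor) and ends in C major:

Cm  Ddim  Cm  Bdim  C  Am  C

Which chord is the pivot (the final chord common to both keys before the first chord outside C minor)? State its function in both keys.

Chords diatonic to C minor: Cm, Ddim, Ebaug, Fm, G, Ab, Bdim.
Reading the progression, the first chord not in that set is C, so the modulation leaves C minor there.
The chord immediately before C is Bdim, which is diatonic to both keys: vii° in C minor and vii° in C major.

Bdim — vii° in C minor, vii° in C major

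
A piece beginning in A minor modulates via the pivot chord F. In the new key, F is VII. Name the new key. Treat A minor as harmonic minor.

The numeral VII denotes a major triad on scale degree 7. With F on degree 7, the tonic of the new key is G.
Degree 7 carries a major triad in natural-minor keys, so the destination is G minor.
Check: the diatonic triads of G minor (natural minor) are Gm (i), Adim (ii°), Bb (III), Cm (iv), Dm (v), Eb (VI), F (VII) — F is indeed VII.

G minor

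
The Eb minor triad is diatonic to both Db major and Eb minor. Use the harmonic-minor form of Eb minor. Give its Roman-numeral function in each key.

The scale of Db major is Db Eb F Gb Ab Bb C; Eb is degree 2, and the triad built there (Eb-Gb-Bb) is minor, so it is ii.
The scale of Eb minor (harmonic minor) is Eb F Gb Ab Bb Cb D; Eb is degree 1, and the triad built there (Eb-Gb-Bb) is minor, so it is i.

ii in Db major; i in Eb minor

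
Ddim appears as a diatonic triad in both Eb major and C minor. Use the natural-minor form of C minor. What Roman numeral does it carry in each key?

vii° in Eb major; ii° in C minor

The scale of Eb major is Eb F G Ab Bb C D; D is degree 7, and the triad built there (D-F-Ab) is diminished, so it is vii°.
The scale of C minor (natural minor) is C D Eb F G Ab Bb; D is degree 2, and the triad built there (D-F-Ab) is diminished, so it is ii°.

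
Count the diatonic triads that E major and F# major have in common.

Diatonic triads of E major: E (I), F#m (ii), G#m (iii), A (IV), B (V), C#m (vi), D#dim (vii°).
Diatonic triads of F# major: F# (I), G#m (ii), A#m (iii), B (IV), C# (V), D#m (vi), E#dim (vii°).
Matching root and quality in both lists: G#m, B.
That gives 2 common triads.

2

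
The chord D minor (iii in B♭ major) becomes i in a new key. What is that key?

The numeral i denotes a minor triad on scale degree 1. With D on degree 1, the tonic of the new key is D.
Degree 1 carries a minor triad in minor keys, so the destination is D minor.
Check: the diatonic triads of D minor (natural minor) are Dm (i), Edim (ii°), F (III), Gm (iv), Am (v), B♭ (VI), C (VII) — D minor is indeed i.

D minor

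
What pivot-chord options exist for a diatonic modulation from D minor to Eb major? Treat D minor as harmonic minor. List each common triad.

Triads in D minor (harmonic minor): D minor (i), E diminished (ii°), F augmented (III+), G minor (iv), A major (V), Bb major (VI), C# diminished (vii°).
Triads in Eb major: Eb major (I), F minor (ii), G minor (iii), Ab major (IV), Bb major (V), C minor (vi), D diminished (vii°).
Shared triads with their functions: G minor (iv in D minor, iii in Eb major); Bb major (VI in D minor, V in Eb major).

Gm, Bb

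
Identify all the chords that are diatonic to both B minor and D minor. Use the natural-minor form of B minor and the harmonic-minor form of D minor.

Triads in B minor (natural minor): B minor (i), C# diminished (ii°), D major (III), E minor (iv), F# minor (v), G major (VI), A major (VII).
Triads in D minor (harmonic minor): D minor (i), E diminished (ii°), F augmented (III+), G minor (iv), A major (V), Bb major (VI), C# diminished (vii°).
Shared triads with their functions: C# diminished (ii° in B minor, vii° in D minor); A major (VII in B minor, V in D minor).

C#dim, A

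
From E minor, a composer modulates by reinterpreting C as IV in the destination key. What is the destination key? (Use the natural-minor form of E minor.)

The numeral IV denotes a major triad on scale degree 4. With C on degree 4, the tonic of the new key is G.
Degree 4 carries a major triad in major keys, so the destination is G major.
Check: the diatonic triads of G major are G (I), Am (ii), Bm (iii), C (IV), D (V), Em (vi), F#dim (vii°) — C is indeed IV.

G major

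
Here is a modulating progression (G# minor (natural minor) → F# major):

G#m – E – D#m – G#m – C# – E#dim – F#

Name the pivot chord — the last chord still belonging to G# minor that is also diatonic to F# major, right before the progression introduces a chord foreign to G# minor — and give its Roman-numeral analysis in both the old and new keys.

G#m — i in G# minor, ii in F# major

Chords diatonic to G# minor: G#m, A#dim, B, C#m, D#m, E, F#.
Reading the progression, the first chord not in that set is C#, so the modulation leaves G# minor there.
The chord immediately before C# is G#m, which is diatonic to both keys: i in G# minor and ii in F# major.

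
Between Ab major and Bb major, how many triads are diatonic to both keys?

2

Diatonic triads of Ab major: Ab (I), Bbm (ii), Cm (iii), Db (IV), Eb (V), Fm (vi), Gdim (vii°).
Diatonic triads of Bb major: Bb (I), Cm (ii), Dm (iii), Eb (IV), F (V), Gm (vi), Adim (vii°).
Matching root and quality in both lists: Cm, Eb.
That gives 2 common triads.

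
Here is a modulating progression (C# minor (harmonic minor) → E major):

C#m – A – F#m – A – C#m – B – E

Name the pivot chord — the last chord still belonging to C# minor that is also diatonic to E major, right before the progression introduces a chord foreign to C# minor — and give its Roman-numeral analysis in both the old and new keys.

Chords diatonic to C# minor: C#m, D#dim, Eaug, F#m, G#, A, B#dim.
Reading the progression, the first chord not in that set is B, so the modulation leaves C# minor there.
The chord immediately before B is C#m, which is diatonic to both keys: i in C# minor and vi in E major.

C#m — i in C# minor, vi in E major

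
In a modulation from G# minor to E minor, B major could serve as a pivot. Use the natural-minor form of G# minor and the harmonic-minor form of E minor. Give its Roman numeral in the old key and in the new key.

The scale of G# minor (natural minor) is G# A# B C# D# E F#; B is degree 3, and the triad built there (B-D#-F#) is major, so it is III.
The scale of E minor (harmonic minor) is E F# G A B C D#; B is degree 5, and the triad built there (B-D#-F#) is major, so it is V.

III in G# minor; V in E minor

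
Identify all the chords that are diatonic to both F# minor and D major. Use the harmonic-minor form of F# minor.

Triads in F# minor (harmonic minor): F#m (i), G#dim (ii°), Aaug (III+), Bm (iv), C# (V), D (VI), E#dim (vii°).
Triads in D major: D (I), Em (ii), F#m (iii), G (IV), A (V), Bm (vi), C#dim (vii°).
Shared triads with their functions: F#m (i in F# minor, iii in D major); Bm (iv in F# minor, vi in D major); D (VI in F# minor, I in D major).

F#m, Bm, D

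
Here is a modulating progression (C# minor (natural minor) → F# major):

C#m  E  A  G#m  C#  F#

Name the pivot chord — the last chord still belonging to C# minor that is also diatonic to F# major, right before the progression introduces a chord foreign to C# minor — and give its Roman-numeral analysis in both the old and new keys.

G#m — v in C# minor, ii in F# major

Chords diatonic to C# minor: C#m, D#dim, E, F#m, G#m, A, B.
Reading the progression, the first chord not in that set is C#, so the modulation leaves C# minor there.
The chord immediately before C# is G#m, which is diatonic to both keys: v in C# minor and ii in F# major.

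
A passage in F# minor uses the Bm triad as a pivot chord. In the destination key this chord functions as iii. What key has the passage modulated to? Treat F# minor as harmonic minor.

The numeral iii denotes a minor triad on scale degree 3. With B on degree 3, the tonic of the new key is G.
Degree 3 carries a minor triad in major keys, so the destination is G major.
Check: the diatonic triads of G major are G (I), Am (ii), Bm (iii), C (IV), D (V), Em (vi), F#dim (vii°) — Bm is indeed iii.

G major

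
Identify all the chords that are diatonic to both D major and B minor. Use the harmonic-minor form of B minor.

Triads in D major: D major (I), E minor (ii), F♯ minor (iii), G major (IV), A major (V), B minor (vi), C♯ diminished (vii°).
Triads in B minor (harmonic minor): B minor (i), C♯ diminished (ii°), D augmented (III+), E minor (iv), F♯ major (V), G major (VI), A♯ diminished (vii°).
Shared triads with their functions: E minor (ii in D major, iv in B minor); G major (IV in D major, VI in B minor); B minor (vi in D major, i in B minor); C♯ diminished (vii° in D major, ii° in B minor).

Em, G, Bm, C♯dim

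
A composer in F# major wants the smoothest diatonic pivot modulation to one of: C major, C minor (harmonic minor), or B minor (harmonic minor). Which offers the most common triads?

B minor

Triads of F# major: F# (I), G#m (ii), A#m (iii), B (IV), C# (V), D#m (vi), E#dim (vii°).
C major shares 0: none.
C minor (harmonic minor) shares 0: none.
B minor (harmonic minor) shares 1: F#.
The most common triads (1) are shared with B minor.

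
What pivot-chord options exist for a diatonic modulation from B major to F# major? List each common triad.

Triads in B major: B major (I), C# minor (ii), D# minor (iii), E major (IV), F# major (V), G# minor (vi), A# diminished (vii°).
Triads in F# major: F# major (I), G# minor (ii), A# minor (iii), B major (IV), C# major (V), D# minor (vi), E# diminished (vii°).
Shared triads with their functions: B major (I in B major, IV in F# major); D# minor (iii in B major, vi in F# major); F# major (V in B major, I in F# major); G# minor (vi in B major, ii in F# major).

B, D#m, F#, G#m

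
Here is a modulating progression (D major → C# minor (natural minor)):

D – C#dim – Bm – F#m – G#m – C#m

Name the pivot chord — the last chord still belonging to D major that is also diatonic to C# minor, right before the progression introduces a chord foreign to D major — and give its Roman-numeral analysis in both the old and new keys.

Chords diatonic to D major: D, Em, F#m, G, A, Bm, C#dim.
Reading the progression, the first chord not in that set is G#m, so the modulation leaves D major there.
The chord immediately before G#m is F#m, which is diatonic to both keys: iii in D major and iv in C# minor.

F#m — iii in D major, iv in C# minor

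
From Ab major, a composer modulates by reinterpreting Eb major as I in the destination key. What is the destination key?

The numeral I denotes a major triad on scale degree 1. With Eb on degree 1, the tonic of the new key is Eb.
Degree 1 carries a major triad in major keys, so the destination is Eb major.
Check: the diatonic triads of Eb major are Eb (I), Fm (ii), Gm (iii), Ab (IV), Bb (V), Cm (vi), Ddim (vii°) — Eb major is indeed I.

Eb major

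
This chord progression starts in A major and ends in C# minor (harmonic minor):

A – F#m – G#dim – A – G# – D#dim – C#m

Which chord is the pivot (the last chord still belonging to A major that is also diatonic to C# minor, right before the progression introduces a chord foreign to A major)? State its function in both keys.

Chords diatonic to A major: A, Bm, C#m, D, E, F#m, G#dim.
Reading the progression, the first chord not in that set is G#, so the modulation leaves A major there.
The chord immediately before G# is A, which is diatonic to both keys: I in A major and VI in C# minor.

A — I in A major, VI in C# minor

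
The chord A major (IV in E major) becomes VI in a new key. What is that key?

C# minor

The numeral VI denotes a major triad on scale degree 6. With A on degree 6, the tonic of the new key is C#.
Degree 6 carries a major triad in minor keys, so the destination is C# minor.
Check: the diatonic triads of C# minor (natural minor) are C#m (i), D#dim (ii°), E (III), F#m (iv), G#m (v), A (VI), B (VII) — A major is indeed VI.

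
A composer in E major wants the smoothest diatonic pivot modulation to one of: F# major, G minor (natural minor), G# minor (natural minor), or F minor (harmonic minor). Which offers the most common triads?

Triads of E major: E (I), F#m (ii), G#m (iii), A (IV), B (V), C#m (vi), D#dim (vii°).
F# major shares 2: G#m, B.
G minor (natural minor) shares 0: none.
G# minor (natural minor) shares 4: E, G#m, B, C#m.
F minor (harmonic minor) shares 0: none.
The most common triads (4) are shared with G# minor.

G# minor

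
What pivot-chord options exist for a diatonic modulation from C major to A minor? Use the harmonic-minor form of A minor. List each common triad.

Dm, F, Am, Bdim

Triads in C major: C major (I), D minor (ii), E minor (iii), F major (IV), G major (V), A minor (vi), B diminished (vii°).
Triads in A minor (harmonic minor): A minor (i), B diminished (ii°), C augmented (III+), D minor (iv), E major (V), F major (VI), G# diminished (vii°).
Shared triads with their functions: D minor (ii in C major, iv in A minor); F major (IV in C major, VI in A minor); A minor (vi in C major, i in A minor); B diminished (vii° in C major, ii° in A minor).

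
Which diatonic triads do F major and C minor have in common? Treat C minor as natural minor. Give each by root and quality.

Gm, Bb

Triads in F major: F (I), Gm (ii), Am (iii), Bb (IV), C (V), Dm (vi), Edim (vii°).
Triads in C minor (natural minor): Cm (i), Ddim (ii°), Eb (III), Fm (iv), Gm (v), Ab (VI), Bb (VII).
Shared triads with their functions: Gm (ii in F major, v in C minor); Bb (IV in F major, VII in C minor).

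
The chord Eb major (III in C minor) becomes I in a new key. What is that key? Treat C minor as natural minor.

The numeral I denotes a major triad on scale degree 1. With Eb on degree 1, the tonic of the new key is Eb.
Degree 1 carries a major triad in major keys, so the destination is Eb major.
Check: the diatonic triads of Eb major are Eb (I), Fm (ii), Gm (iii), Ab (IV), Bb (V), Cm (vi), Ddim (vii°) — Eb major is indeed I.

Eb major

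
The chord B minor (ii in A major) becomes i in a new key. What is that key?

B minor

The numeral i denotes a minor triad on scale degree 1. With B on degree 1, the tonic of the new key is B.
Degree 1 carries a minor triad in minor keys, so the destination is B minor.
Check: the diatonic triads of B minor (natural minor) are Bm (i), C♯dim (ii°), D (III), Em (iv), F♯m (v), G (VI), A (VII) — B minor is indeed i.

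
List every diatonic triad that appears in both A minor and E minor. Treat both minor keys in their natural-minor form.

Triads in A minor (natural minor): Am (i), Bdim (ii°), C (III), Dm (iv), Em (v), F (VI), G (VII).
Triads in E minor (natural minor): Em (i), F#dim (ii°), G (III), Am (iv), Bm (v), C (VI), D (VII).
Shared triads with their functions: Am (i in A minor, iv in E minor); C (III in A minor, VI in E minor); Em (v in A minor, i in E minor); G (VII in A minor, III in E minor).

Am, C, Em, G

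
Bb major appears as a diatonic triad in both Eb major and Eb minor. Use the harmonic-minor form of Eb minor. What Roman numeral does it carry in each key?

The scale of Eb major is Eb F G Ab Bb C D; Bb is degree 5, and the triad built there (Bb-D-F) is major, so it is V.
The scale of Eb minor (harmonic minor) is Eb F Gb Ab Bb Cb D; Bb is degree 5, and the triad built there (Bb-D-F) is major, so it is V.

V in Eb major; V in Eb minor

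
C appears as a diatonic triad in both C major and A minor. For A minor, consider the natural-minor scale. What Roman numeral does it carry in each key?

The scale of C major is C D E F G A B; C is degree 1, and the triad built there (C-E-G) is major, so it is I.
The scale of A minor (natural minor) is A B C D E F G; C is degree 3, and the triad built there (C-E-G) is major, so it is III.

I in C major; III in A minor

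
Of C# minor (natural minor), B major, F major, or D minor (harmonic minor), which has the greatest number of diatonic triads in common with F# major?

Triads of F# major: F# (I), G#m (ii), A#m (iii), B (IV), C# (V), D#m (vi), E#dim (vii°).
C# minor (natural minor) shares 2: G#m, B.
B major shares 4: F#, G#m, B, D#m.
F major shares 0: none.
D minor (harmonic minor) shares 0: none.
The most common triads (4) are shared with B major.

B major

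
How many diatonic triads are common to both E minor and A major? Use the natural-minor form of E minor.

2

Diatonic triads of E minor (natural minor): Em (i), F#dim (ii°), G (III), Am (iv), Bm (v), C (VI), D (VII).
Diatonic triads of A major: A (I), Bm (ii), C#m (iii), D (IV), E (V), F#m (vi), G#dim (vii°).
Matching root and quality in both lists: Bm, D.
That gives 2 common triads.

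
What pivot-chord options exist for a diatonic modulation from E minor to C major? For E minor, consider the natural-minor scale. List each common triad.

Triads in E minor (natural minor): Em (i), F#dim (ii°), G (III), Am (iv), Bm (v), C (VI), D (VII).
Triads in C major: C (I), Dm (ii), Em (iii), F (IV), G (V), Am (vi), Bdim (vii°).
Shared triads with their functions: Em (i in E minor, iii in C major); G (III in E minor, V in C major); Am (iv in E minor, vi in C major); C (VI in E minor, I in C major).

Em, G, Am, C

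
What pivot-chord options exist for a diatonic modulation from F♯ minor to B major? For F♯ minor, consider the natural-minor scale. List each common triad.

Triads in F♯ minor (natural minor): F♯ minor (i), G♯ diminished (ii°), A major (III), B minor (iv), C♯ minor (v), D major (VI), E major (VII).
Triads in B major: B major (I), C♯ minor (ii), D♯ minor (iii), E major (IV), F♯ major (V), G♯ minor (vi), A♯ diminished (vii°).
Shared triads with their functions: C♯ minor (v in F♯ minor, ii in B major); E major (VII in F♯ minor, IV in B major).

C♯m, E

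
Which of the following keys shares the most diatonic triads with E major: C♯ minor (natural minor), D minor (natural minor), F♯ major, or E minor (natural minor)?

C♯ minor

Triads of E major: E major (I), F♯ minor (ii), G♯ minor (iii), A major (IV), B major (V), C♯ minor (vi), D♯ diminished (vii°).
C♯ minor (natural minor) shares 7: E, F♯m, G♯m, A, B, C♯m, D♯dim.
D minor (natural minor) shares 0: none.
F♯ major shares 2: G♯m, B.
E minor (natural minor) shares 0: none.
The most common triads (7) are shared with C♯ minor.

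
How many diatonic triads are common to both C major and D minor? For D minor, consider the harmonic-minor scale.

1

Diatonic triads of C major: C (I), Dm (ii), Em (iii), F (IV), G (V), Am (vi), Bdim (vii°).
Diatonic triads of D minor (harmonic minor): Dm (i), Edim (ii°), Faug (III+), Gm (iv), A (V), Bb (VI), C#dim (vii°).
Matching root and quality in both lists: Dm.
That gives 1 common triad.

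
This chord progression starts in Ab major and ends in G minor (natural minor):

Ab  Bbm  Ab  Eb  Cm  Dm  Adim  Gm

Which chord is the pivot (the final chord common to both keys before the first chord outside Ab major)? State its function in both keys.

Cm — iii in Ab major, iv in G minor

Chords diatonic to Ab major: Ab, Bbm, Cm, Db, Eb, Fm, Gdim.
Reading the progression, the first chord not in that set is Dm, so the modulation leaves Ab major there.
The chord immediately before Dm is Cm, which is diatonic to both keys: iii in Ab major and iv in G minor.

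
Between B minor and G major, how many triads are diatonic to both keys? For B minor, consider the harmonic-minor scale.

3

Diatonic triads of B minor (harmonic minor): Bm (i), C#dim (ii°), Daug (III+), Em (iv), F# (V), G (VI), A#dim (vii°).
Diatonic triads of G major: G (I), Am (ii), Bm (iii), C (IV), D (V), Em (vi), F#dim (vii°).
Matching root and quality in both lists: Bm, Em, G.
That gives 3 common triads.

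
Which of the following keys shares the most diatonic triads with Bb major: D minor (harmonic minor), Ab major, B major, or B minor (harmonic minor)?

Triads of Bb major: Bb major (I), C minor (ii), D minor (iii), Eb major (IV), F major (V), G minor (vi), A diminished (vii°).
D minor (harmonic minor) shares 3: Bb, Dm, Gm.
Ab major shares 2: Cm, Eb.
B major shares 0: none.
B minor (harmonic minor) shares 0: none.
The most common triads (3) are shared with D minor.

D minor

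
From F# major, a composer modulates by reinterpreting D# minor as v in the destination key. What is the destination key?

G# minor

The numeral v denotes a minor triad on scale degree 5. With D# on degree 5, the tonic of the new key is G#.
Degree 5 carries a minor triad in natural-minor keys, so the destination is G# minor.
Check: the diatonic triads of G# minor (natural minor) are G#m (i), A#dim (ii°), B (III), C#m (iv), D#m (v), E (VI), F# (VII) — D# minor is indeed v.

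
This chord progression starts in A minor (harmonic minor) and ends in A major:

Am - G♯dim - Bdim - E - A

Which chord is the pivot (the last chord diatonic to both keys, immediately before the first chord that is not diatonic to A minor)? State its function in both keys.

Chords diatonic to A minor: Am, Bdim, Caug, Dm, E, F, G♯dim.
Reading the progression, the first chord not in that set is A, so the modulation leaves A minor there.
The chord immediately before A is E, which is diatonic to both keys: V in A minor and V in A major.

E — V in A minor, V in A major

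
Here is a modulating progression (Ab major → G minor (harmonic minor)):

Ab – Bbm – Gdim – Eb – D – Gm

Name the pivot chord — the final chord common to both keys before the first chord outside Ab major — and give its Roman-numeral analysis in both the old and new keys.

Eb — V in Ab major, VI in G minor

Chords diatonic to Ab major: Ab, Bbm, Cm, Db, Eb, Fm, Gdim.
Reading the progression, the first chord not in that set is D, so the modulation leaves Ab major there.
The chord immediately before D is Eb, which is diatonic to both keys: V in Ab major and VI in G minor.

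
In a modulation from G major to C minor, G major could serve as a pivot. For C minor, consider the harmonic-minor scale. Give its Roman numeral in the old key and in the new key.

I in G major; V in C minor

The scale of G major is G A B C D E F♯; G is degree 1, and the triad built there (G-B-D) is major, so it is I.
The scale of C minor (harmonic minor) is C D E♭ F G A♭ B; G is degree 5, and the triad built there (G-B-D) is major, so it is V.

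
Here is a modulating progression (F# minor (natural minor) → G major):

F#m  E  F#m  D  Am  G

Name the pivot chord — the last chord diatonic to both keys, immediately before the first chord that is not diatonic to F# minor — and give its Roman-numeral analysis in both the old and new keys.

Chords diatonic to F# minor: F#m, G#dim, A, Bm, C#m, D, E.
Reading the progression, the first chord not in that set is Am, so the modulation leaves F# minor there.
The chord immediately before Am is D, which is diatonic to both keys: VI in F# minor and V in G major.

D — VI in F# minor, V in G major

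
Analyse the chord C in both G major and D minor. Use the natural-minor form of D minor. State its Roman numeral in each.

IV in G major; VII in D minor

The scale of G major is G A B C D E F♯; C is degree 4, and the triad built there (C-E-G) is major, so it is IV.
The scale of D minor (natural minor) is D E F G A B♭ C; C is degree 7, and the triad built there (C-E-G) is major, so it is VII.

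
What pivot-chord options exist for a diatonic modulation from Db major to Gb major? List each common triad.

Triads in Db major: Db (I), Ebm (ii), Fm (iii), Gb (IV), Ab (V), Bbm (vi), Cdim (vii°).
Triads in Gb major: Gb (I), Abm (ii), Bbm (iii), Cb (IV), Db (V), Ebm (vi), Fdim (vii°).
Shared triads with their functions: Db (I in Db major, V in Gb major); Ebm (ii in Db major, vi in Gb major); Gb (IV in Db major, I in Gb major); Bbm (vi in Db major, iii in Gb major).

Db, Ebm, Gb, Bbm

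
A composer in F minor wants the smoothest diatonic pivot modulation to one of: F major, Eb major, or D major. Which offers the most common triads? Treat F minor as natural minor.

Triads of F minor (natural minor): Fm (i), Gdim (ii°), Ab (III), Bbm (iv), Cm (v), Db (VI), Eb (VII).
F major shares 0: none.
Eb major shares 4: Fm, Ab, Cm, Eb.
D major shares 0: none.
The most common triads (4) are shared with Eb major.

Eb major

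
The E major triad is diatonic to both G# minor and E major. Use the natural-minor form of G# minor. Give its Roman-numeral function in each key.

VI in G# minor; I in E major

The scale of G# minor (natural minor) is G# A# B C# D# E F#; E is degree 6, and the triad built there (E-G#-B) is major, so it is VI.
The scale of E major is E F# G# A B C# D#; E is degree 1, and the triad built there (E-G#-B) is major, so it is I.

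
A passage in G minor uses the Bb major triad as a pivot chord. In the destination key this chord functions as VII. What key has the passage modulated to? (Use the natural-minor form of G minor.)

C minor

The numeral VII denotes a major triad on scale degree 7. With Bb on degree 7, the tonic of the new key is C.
Degree 7 carries a major triad in natural-minor keys, so the destination is C minor.
Check: the diatonic triads of C minor (natural minor) are Cm (i), Ddim (ii°), Eb (III), Fm (iv), Gm (v), Ab (VI), Bb (VII) — Bb major is indeed VII.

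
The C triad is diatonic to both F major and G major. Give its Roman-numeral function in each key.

V in F major; IV in G major

The scale of F major is F G A B♭ C D E; C is degree 5, and the triad built there (C-E-G) is major, so it is V.
The scale of G major is G A B C D E F♯; C is degree 4, and the triad built there (C-E-G) is major, so it is IV.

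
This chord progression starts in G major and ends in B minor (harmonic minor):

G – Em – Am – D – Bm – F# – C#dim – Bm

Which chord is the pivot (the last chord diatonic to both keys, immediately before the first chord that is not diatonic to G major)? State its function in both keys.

Bm — iii in G major, i in B minor

Chords diatonic to G major: G, Am, Bm, C, D, Em, F#dim.
Reading the progression, the first chord not in that set is F#, so the modulation leaves G major there.
The chord immediately before F# is Bm, which is diatonic to both keys: iii in G major and i in B minor.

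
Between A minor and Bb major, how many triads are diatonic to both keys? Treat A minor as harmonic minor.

2

Diatonic triads of A minor (harmonic minor): A minor (i), B diminished (ii°), C augmented (III+), D minor (iv), E major (V), F major (VI), G# diminished (vii°).
Diatonic triads of Bb major: Bb major (I), C minor (ii), D minor (iii), Eb major (IV), F major (V), G minor (vi), A diminished (vii°).
Matching root and quality in both lists: D minor, F major.
That gives 2 common triads.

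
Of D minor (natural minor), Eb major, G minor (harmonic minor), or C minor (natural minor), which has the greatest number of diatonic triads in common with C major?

D minor

Triads of C major: C major (I), D minor (ii), E minor (iii), F major (IV), G major (V), A minor (vi), B diminished (vii°).
D minor (natural minor) shares 4: C, Dm, F, Am.
Eb major shares 0: none.
G minor (harmonic minor) shares 0: none.
C minor (natural minor) shares 0: none.
The most common triads (4) are shared with D minor.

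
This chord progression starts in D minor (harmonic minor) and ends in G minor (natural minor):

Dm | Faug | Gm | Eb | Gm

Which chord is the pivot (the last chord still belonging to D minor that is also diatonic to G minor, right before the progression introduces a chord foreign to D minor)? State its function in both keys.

Gm — iv in D minor, i in G minor

Chords diatonic to D minor: Dm, Edim, Faug, Gm, A, Bb, C#dim.
Reading the progression, the first chord not in that set is Eb, so the modulation leaves D minor there.
The chord immediately before Eb is Gm, which is diatonic to both keys: iv in D minor and i in G minor.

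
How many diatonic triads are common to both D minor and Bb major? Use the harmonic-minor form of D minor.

Diatonic triads of D minor (harmonic minor): D minor (i), E diminished (ii°), F augmented (III+), G minor (iv), A major (V), Bb major (VI), C# diminished (vii°).
Diatonic triads of Bb major: Bb major (I), C minor (ii), D minor (iii), Eb major (IV), F major (V), G minor (vi), A diminished (vii°).
Matching root and quality in both lists: D minor, G minor, Bb major.
That gives 3 common triads.

3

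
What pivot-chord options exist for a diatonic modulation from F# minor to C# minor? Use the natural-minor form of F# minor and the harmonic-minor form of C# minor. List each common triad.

F#m, A, C#m

Triads in F# minor (natural minor): F# minor (i), G# diminished (ii°), A major (III), B minor (iv), C# minor (v), D major (VI), E major (VII).
Triads in C# minor (harmonic minor): C# minor (i), D# diminished (ii°), E augmented (III+), F# minor (iv), G# major (V), A major (VI), B# diminished (vii°).
Shared triads with their functions: F# minor (i in F# minor, iv in C# minor); A major (III in F# minor, VI in C# minor); C# minor (v in F# minor, i in C# minor).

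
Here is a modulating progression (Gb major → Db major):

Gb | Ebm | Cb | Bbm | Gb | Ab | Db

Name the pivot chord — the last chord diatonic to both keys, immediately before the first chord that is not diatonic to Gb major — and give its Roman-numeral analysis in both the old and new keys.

Gb — I in Gb major, IV in Db major

Chords diatonic to Gb major: Gb, Abm, Bbm, Cb, Db, Ebm, Fdim.
Reading the progression, the first chord not in that set is Ab, so the modulation leaves Gb major there.
The chord immediately before Ab is Gb, which is diatonic to both keys: I in Gb major and IV in Db major.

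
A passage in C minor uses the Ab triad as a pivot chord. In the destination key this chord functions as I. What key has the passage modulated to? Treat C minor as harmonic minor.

The numeral I denotes a major triad on scale degree 1. With Ab on degree 1, the tonic of the new key is Ab.
Degree 1 carries a major triad in major keys, so the destination is Ab major.
Check: the diatonic triads of Ab major are Ab (I), Bbm (ii), Cm (iii), Db (IV), Eb (V), Fm (vi), Gdim (vii°) — Ab is indeed I.

Ab major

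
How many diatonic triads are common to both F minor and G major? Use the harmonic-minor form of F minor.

Diatonic triads of F minor (harmonic minor): F minor (i), G diminished (ii°), Ab augmented (III+), Bb minor (iv), C major (V), Db major (VI), E diminished (vii°).
Diatonic triads of G major: G major (I), A minor (ii), B minor (iii), C major (IV), D major (V), E minor (vi), F# diminished (vii°).
Matching root and quality in both lists: C major.
That gives 1 common triad.

1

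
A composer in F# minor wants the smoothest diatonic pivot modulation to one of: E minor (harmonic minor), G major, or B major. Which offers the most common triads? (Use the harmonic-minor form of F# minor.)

Triads of F# minor (harmonic minor): F#m (i), G#dim (ii°), Aaug (III+), Bm (iv), C# (V), D (VI), E#dim (vii°).
E minor (harmonic minor) shares 0: none.
G major shares 2: Bm, D.
B major shares 0: none.
The most common triads (2) are shared with G major.

G major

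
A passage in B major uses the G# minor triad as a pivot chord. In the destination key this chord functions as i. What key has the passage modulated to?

G# minor

The numeral i denotes a minor triad on scale degree 1. With G# on degree 1, the tonic of the new key is G#.
Degree 1 carries a minor triad in minor keys, so the destination is G# minor.
Check: the diatonic triads of G# minor (natural minor) are G#m (i), A#dim (ii°), B (III), C#m (iv), D#m (v), E (VI), F# (VII) — G# minor is indeed i.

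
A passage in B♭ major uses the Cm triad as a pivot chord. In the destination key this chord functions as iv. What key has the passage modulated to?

The numeral iv denotes a minor triad on scale degree 4. With C on degree 4, the tonic of the new key is G.
Degree 4 carries a minor triad in minor keys, so the destination is G minor.
Check: the diatonic triads of G minor (natural minor) are Gm (i), Adim (ii°), B♭ (III), Cm (iv), Dm (v), E♭ (VI), F (VII) — Cm is indeed iv.

G minor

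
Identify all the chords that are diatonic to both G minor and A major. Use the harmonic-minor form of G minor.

D

Triads in G minor (harmonic minor): Gm (i), Adim (ii°), Bbaug (III+), Cm (iv), D (V), Eb (VI), F#dim (vii°).
Triads in A major: A (I), Bm (ii), C#m (iii), D (IV), E (V), F#m (vi), G#dim (vii°).
Shared triads with their functions: D (V in G minor, IV in A major).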